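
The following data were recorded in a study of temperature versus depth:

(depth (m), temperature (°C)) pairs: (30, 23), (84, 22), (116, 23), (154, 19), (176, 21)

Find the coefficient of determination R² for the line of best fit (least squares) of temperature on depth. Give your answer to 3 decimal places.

n = 5, Σx = 560, Σy = 108, Σxy = 11828, Σx² = 76104, Σy² = 2344
Sxx = Σx² − (Σx)²/n = 76104 − 62720 = 13384
Sxy = Σxy − (Σx)(Σy)/n = 11828 − 12096 = -268
Syy = Σy² − (Σy)²/n = 2344 − 2332.8 = 11.2
R² = Sxy²/(Sxx·Syy) = (-268)²/(13384·11.2) = 0.479144

0.479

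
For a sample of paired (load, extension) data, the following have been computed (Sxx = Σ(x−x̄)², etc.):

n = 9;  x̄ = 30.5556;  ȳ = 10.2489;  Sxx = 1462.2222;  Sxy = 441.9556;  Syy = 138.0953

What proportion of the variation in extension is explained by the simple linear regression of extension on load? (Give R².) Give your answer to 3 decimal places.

0.967

R² = Sxy²/(Sxx·Syy) = (441.9556)²/(1462.2222·138.0953) = 0.967309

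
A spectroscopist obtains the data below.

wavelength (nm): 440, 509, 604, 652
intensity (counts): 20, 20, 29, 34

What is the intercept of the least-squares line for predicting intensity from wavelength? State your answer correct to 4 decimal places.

n = 4, Σx = 2205, Σy = 103, Σxy = 58664, Σx² = 1242601
Sxx = Σx² − (Σx)²/n = 1242601 − 1215506.25 = 27094.75
Sxy = Σxy − (Σx)(Σy)/n = 58664 − 56778.75 = 1885.25
b = Sxy/Sxx = 1885.25/27094.75 = 0.069580
a = ȳ − b·x̄ = 25.75 − 0.069580·551.25 = -12.605920

-12.6059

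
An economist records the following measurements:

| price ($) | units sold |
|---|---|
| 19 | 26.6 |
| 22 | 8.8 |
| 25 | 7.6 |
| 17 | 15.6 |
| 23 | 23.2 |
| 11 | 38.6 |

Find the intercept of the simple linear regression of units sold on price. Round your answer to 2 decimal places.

n = 6, Σx = 117, Σy = 120.4, Σxy = 2112.4, Σx² = 2409
Sxx = Σx² − (Σx)²/n = 2409 − 2281.5 = 127.5
Sxy = Σxy − (Σx)(Σy)/n = 2112.4 − 2347.8 = -235.4
b = Sxy/Sxx = -235.4/127.5 = -1.846275
a = ȳ − b·x̄ = 20.066667 − (-1.846275)·19.5 = 56.069020

56.07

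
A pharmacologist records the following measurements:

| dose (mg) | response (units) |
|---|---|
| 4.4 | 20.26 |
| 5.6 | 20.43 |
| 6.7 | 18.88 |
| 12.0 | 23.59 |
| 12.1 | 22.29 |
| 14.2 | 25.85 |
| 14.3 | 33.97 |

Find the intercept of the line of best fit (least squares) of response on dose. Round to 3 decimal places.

14.324

n = 7, Σx = 69.3, Σy = 165.27, Σxy = 1735.678, Σx² = 792.15
Sxx = Σx² − (Σx)²/n = 792.15 − 686.07 = 106.08
Sxy = Σxy − (Σx)(Σy)/n = 1735.678 − 1636.173 = 99.505
b = Sxy/Sxx = 99.505/106.08 = 0.938018
a = ȳ − b·x̄ = 23.61 − 0.938018·9.9 = 14.323617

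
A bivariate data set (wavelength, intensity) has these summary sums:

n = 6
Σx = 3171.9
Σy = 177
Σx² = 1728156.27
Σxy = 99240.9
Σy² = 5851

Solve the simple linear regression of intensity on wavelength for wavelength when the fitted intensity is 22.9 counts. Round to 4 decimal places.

468.8977

Sxx = Σx² − (Σx)²/n = 1728156.27 − 1676824.935 = 51331.335
Sxy = Σxy − (Σx)(Σy)/n = 99240.9 − 93571.05 = 5669.85
b = Sxy/Sxx = 5669.85/51331.335 = 0.110456
a = ȳ − b·x̄ = 29.5 − 0.110456·528.65 = -28.892524
Set a + b·x = 22.9: x = (22.9 − (-28.892524)) / 0.110456 = 468.897659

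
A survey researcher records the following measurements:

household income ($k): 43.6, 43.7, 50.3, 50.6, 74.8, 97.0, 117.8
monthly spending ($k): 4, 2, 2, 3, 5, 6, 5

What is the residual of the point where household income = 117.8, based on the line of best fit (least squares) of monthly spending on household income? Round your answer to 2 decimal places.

n = 7, Σx = 477.8, Σy = 27, Σxy = 2059.2, Σx² = 37781.98
Sxx = Σx² − (Σx)²/n = 37781.98 − 32613.262857 = 5168.717143
Sxy = Σxy − (Σx)(Σy)/n = 2059.2 − 1842.942857 = 216.257143
b = Sxy/Sxx = 216.257143/5168.717143 = 0.041840
a = ȳ − b·x̄ = 3.857143 − 0.041840·68.257143 = 1.001290
ŷ(117.8) = 1.001290 + 0.041840·117.8 = 5.929997
residual = y − ŷ = 5 − 5.929997 = -0.929997

-0.93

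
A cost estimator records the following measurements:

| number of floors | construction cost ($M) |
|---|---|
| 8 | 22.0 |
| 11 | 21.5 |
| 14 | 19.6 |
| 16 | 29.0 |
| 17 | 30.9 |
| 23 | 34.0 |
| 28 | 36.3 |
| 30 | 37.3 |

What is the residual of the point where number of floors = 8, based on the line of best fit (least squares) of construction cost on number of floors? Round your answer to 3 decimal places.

n = 8, Σx = 147, Σy = 230.6, Σxy = 4593.6, Σx² = 3139
Sxx = Σx² − (Σx)²/n = 3139 − 2701.125 = 437.875
Sxy = Σxy − (Σx)(Σy)/n = 4593.6 − 4237.275 = 356.325
b = Sxy/Sxx = 356.325/437.875 = 0.813760
a = ȳ − b·x̄ = 28.825 − 0.813760·18.375 = 13.872167
ŷ(8) = 13.872167 + 0.813760·8 = 20.382244
residual = y − ŷ = 22.0 − 20.382244 = 1.617756

1.618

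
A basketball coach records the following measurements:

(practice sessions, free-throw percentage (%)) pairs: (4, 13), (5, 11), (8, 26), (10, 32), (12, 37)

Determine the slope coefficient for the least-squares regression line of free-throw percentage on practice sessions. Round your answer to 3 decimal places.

3.366

n = 5, Σx = 39, Σy = 119, Σxy = 1079, Σx² = 349
Sxx = Σx² − (Σx)²/n = 349 − 304.2 = 44.8
Sxy = Σxy − (Σx)(Σy)/n = 1079 − 928.2 = 150.8
b = Sxy/Sxx = 150.8/44.8 = 3.366071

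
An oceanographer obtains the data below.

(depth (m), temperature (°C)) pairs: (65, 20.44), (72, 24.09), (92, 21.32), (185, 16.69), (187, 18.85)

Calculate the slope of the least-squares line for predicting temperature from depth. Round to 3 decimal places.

n = 5, Σx = 601, Σy = 101.39, Σxy = 11637.12, Σx² = 87067
Sxx = Σx² − (Σx)²/n = 87067 − 72240.2 = 14826.8
Sxy = Σxy − (Σx)(Σy)/n = 11637.12 − 12187.078 = -549.958
b = Sxy/Sxx = -549.958/14826.8 = -0.037092

-0.037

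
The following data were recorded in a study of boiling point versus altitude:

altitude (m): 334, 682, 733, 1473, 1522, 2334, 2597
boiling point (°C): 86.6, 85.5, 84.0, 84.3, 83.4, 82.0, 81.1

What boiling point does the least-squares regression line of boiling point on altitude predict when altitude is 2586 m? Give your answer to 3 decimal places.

n = 7, Σx = 9675, Σy = 586.9, Σxy = 801920.8, Σx² = 17792147
Sxx = Σx² − (Σx)²/n = 17792147 − 13372232.142857 = 4419914.857143
Sxy = Σxy − (Σx)(Σy)/n = 801920.8 − 811179.642857 = -9258.842857
b = Sxy/Sxx = -9258.842857/4419914.857143 = -0.002095
a = ȳ − b·x̄ = 83.842857 − (-0.002095)·1382.142857 = 86.738172
ŷ(2586) = a + b·2586 = 86.738172 + (-0.002095)·2586 = 81.321016

81.321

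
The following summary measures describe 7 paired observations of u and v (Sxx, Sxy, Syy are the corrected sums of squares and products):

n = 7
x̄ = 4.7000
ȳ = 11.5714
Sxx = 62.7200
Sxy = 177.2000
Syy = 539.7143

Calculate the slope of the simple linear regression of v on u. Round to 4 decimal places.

2.8253

b = Sxy/Sxx = 177.2/62.72 = 2.825255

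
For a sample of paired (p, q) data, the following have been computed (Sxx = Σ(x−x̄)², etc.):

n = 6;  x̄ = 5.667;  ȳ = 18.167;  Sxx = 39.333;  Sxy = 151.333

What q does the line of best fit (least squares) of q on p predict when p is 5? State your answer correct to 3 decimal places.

b = Sxy/Sxx = 151.333/39.333 = 3.847482
a = ȳ − b·x̄ = 18.167 − 3.847482·5.667 = -3.636679
ŷ(5) = a + b·5 = -3.636679 + 3.847482·5 = 15.600730

15.601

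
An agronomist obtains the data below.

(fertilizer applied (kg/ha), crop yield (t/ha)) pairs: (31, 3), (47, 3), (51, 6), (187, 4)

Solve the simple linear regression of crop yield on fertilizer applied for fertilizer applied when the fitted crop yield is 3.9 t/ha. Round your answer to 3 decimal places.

13.267

n = 4, Σx = 316, Σy = 16, Σxy = 1288, Σx² = 40740
Sxx = Σx² − (Σx)²/n = 40740 − 24964 = 15776
Sxy = Σxy − (Σx)(Σy)/n = 1288 − 1264 = 24
b = Sxy/Sxx = 24/15776 = 0.001521
a = ȳ − b·x̄ = 4 − 0.001521·79 = 3.879817
Set a + b·x = 3.9: x = (3.9 − 3.879817) / 0.001521 = 13.266667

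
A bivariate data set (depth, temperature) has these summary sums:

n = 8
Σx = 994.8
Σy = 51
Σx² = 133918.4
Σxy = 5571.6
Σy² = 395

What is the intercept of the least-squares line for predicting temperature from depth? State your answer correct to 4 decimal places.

Sxx = Σx² − (Σx)²/n = 133918.4 − 123703.38 = 10215.02
Sxy = Σxy − (Σx)(Σy)/n = 5571.6 − 6341.85 = -770.25
b = Sxy/Sxx = -770.25/10215.02 = -0.075404
a = ȳ − b·x̄ = 6.375 − (-0.075404)·124.35 = 15.751446

15.7514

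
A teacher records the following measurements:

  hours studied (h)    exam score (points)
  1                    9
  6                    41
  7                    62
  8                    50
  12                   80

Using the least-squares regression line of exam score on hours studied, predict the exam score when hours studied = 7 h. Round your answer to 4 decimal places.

49.6847

n = 5, Σx = 34, Σy = 242, Σxy = 2049, Σx² = 294
Sxx = Σx² − (Σx)²/n = 294 − 231.2 = 62.8
Sxy = Σxy − (Σx)(Σy)/n = 2049 − 1645.6 = 403.4
b = Sxy/Sxx = 403.4/62.8 = 6.423567
a = ȳ − b·x̄ = 48.4 − 6.423567·6.8 = 4.719745
ŷ(7) = a + b·7 = 4.719745 + 6.423567·7 = 49.684713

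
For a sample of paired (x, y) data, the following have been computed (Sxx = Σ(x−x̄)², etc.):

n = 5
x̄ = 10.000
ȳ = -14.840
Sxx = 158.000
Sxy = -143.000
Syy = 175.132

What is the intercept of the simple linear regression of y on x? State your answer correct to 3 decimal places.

-5.789

b = Sxy/Sxx = -143/158 = -0.905063
a = ȳ − b·x̄ = -14.84 − (-0.905063)·10 = -5.789367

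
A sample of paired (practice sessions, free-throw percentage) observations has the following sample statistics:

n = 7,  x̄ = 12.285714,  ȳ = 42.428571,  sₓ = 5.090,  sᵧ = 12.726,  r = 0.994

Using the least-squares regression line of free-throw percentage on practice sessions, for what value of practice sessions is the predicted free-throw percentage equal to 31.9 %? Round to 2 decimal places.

b = r · sᵧ/sₓ = 0.994 · 12.726/5.09 = 2.485195
a = ȳ − b·x̄ = 42.428571 − 2.485195·12.285714 = 11.896172
Set a + b·x = 31.9: x = (31.9 − 11.896172) / 2.485195 = 8.049197

8.05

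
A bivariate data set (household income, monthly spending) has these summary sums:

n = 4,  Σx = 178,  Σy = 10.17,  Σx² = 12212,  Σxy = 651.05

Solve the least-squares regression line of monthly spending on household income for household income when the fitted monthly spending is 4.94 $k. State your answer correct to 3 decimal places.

Sxx = Σx² − (Σx)²/n = 12212 − 7921 = 4291
Sxy = Σxy − (Σx)(Σy)/n = 651.05 − 452.565 = 198.485
b = Sxy/Sxx = 198.485/4291 = 0.046256
a = ȳ − b·x̄ = 2.5425 − 0.046256·44.5 = 0.484103
Set a + b·x = 4.94: x = (4.94 − 0.484103) / 0.046256 = 96.330982

96.331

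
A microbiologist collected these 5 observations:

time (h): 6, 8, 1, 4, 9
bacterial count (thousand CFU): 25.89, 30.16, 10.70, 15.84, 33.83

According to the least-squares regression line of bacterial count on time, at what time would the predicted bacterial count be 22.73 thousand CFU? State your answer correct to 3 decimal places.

5.415

n = 5, Σx = 28, Σy = 116.42, Σxy = 775.15, Σx² = 198
Sxx = Σx² − (Σx)²/n = 198 − 156.8 = 41.2
Sxy = Σxy − (Σx)(Σy)/n = 775.15 − 651.952 = 123.198
b = Sxy/Sxx = 123.198/41.2 = 2.990243
a = ȳ − b·x̄ = 23.284 − 2.990243·5.6 = 6.538641
Set a + b·x = 22.73: x = (22.73 − 6.538641) / 2.990243 = 5.414731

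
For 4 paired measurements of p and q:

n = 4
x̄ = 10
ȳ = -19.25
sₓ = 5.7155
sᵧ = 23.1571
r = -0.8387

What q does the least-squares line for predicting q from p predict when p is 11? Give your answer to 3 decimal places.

b = r · sᵧ/sₓ = -0.8387 · 23.1571/5.7155 = -3.398103
a = ȳ − b·x̄ = -19.25 − (-3.398103)·10 = 14.731034
ŷ(11) = a + b·11 = 14.731034 + (-3.398103)·11 = -22.648103

-22.648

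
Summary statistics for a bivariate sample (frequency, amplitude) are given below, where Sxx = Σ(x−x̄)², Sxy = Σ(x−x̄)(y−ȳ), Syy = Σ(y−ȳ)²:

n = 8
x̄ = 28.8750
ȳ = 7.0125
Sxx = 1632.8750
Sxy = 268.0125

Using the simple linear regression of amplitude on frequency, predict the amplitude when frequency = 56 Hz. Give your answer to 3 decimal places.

11.465

b = Sxy/Sxx = 268.0125/1632.875 = 0.164135
a = ȳ − b·x̄ = 7.0125 − 0.164135·28.875 = 2.273092
ŷ(56) = a + b·56 = 2.273092 + 0.164135·56 = 11.464671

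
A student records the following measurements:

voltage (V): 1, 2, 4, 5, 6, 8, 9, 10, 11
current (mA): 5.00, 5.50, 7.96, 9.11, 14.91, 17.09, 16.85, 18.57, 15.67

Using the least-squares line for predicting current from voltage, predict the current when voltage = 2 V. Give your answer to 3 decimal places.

6.327

n = 9, Σx = 56, Σy = 110.66, Σxy = 829.29, Σx² = 448
Sxx = Σx² − (Σx)²/n = 448 − 348.444444 = 99.555556
Sxy = Σxy − (Σx)(Σy)/n = 829.29 − 688.551111 = 140.738889
b = Sxy/Sxx = 140.738889/99.555556 = 1.413672
a = ȳ − b·x̄ = 12.295556 − 1.413672·6.222222 = 3.499375
ŷ(2) = a + b·2 = 3.499375 + 1.413672·2 = 6.326719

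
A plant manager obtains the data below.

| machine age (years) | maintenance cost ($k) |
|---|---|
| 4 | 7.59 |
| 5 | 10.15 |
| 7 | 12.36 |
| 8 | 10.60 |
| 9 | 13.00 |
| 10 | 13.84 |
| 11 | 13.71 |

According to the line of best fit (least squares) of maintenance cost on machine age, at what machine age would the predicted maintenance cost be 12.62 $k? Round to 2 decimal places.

n = 7, Σx = 54, Σy = 81.25, Σxy = 658.64, Σx² = 456
Sxx = Σx² − (Σx)²/n = 456 − 416.571429 = 39.428571
Sxy = Σxy − (Σx)(Σy)/n = 658.64 − 626.785714 = 31.854286
b = Sxy/Sxx = 31.854286/39.428571 = 0.807899
a = ȳ − b·x̄ = 11.607143 − 0.807899·7.714286 = 5.374783
Set a + b·x = 12.62: x = (12.62 − 5.374783) / 0.807899 = 8.967979

8.97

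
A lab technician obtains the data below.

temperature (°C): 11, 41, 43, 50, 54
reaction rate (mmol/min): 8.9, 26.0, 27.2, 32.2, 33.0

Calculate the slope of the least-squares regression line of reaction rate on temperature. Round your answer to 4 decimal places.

n = 5, Σx = 199, Σy = 127.3, Σxy = 5725.5, Σx² = 9067
Sxx = Σx² − (Σx)²/n = 9067 − 7920.2 = 1146.8
Sxy = Σxy − (Σx)(Σy)/n = 5725.5 − 5066.54 = 658.96
b = Sxy/Sxx = 658.96/1146.8 = 0.574608

0.5746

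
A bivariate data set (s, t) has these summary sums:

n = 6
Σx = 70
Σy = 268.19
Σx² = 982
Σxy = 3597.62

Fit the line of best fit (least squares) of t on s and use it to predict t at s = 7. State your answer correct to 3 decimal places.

31.468

Sxx = Σx² − (Σx)²/n = 982 − 816.666667 = 165.333333
Sxy = Σxy − (Σx)(Σy)/n = 3597.62 − 3128.883333 = 468.736667
b = Sxy/Sxx = 468.736667/165.333333 = 2.835101
a = ȳ − b·x̄ = 44.698333 − 2.835101·11.666667 = 11.622157
ŷ(7) = a + b·7 = 11.622157 + 2.835101·7 = 31.467863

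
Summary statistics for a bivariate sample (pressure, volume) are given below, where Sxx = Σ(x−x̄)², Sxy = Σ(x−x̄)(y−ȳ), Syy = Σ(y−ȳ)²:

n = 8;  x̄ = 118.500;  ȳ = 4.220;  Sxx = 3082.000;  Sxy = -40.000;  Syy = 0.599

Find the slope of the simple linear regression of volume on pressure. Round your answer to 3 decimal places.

b = Sxy/Sxx = -40/3082 = -0.012979

-0.013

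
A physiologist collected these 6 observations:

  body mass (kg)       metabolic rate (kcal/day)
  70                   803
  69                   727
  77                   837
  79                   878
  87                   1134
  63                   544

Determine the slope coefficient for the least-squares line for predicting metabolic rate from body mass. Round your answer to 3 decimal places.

n = 6, Σx = 445, Σy = 4923, Σxy = 373114, Σx² = 33369
Sxx = Σx² − (Σx)²/n = 33369 − 33004.166667 = 364.833333
Sxy = Σxy − (Σx)(Σy)/n = 373114 − 365122.5 = 7991.5
b = Sxy/Sxx = 7991.5/364.833333 = 21.904523

21.905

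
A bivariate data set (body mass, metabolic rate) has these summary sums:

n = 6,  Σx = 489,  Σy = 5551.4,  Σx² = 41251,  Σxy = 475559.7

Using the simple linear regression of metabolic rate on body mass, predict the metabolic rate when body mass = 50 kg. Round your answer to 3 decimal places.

Sxx = Σx² − (Σx)²/n = 41251 − 39853.5 = 1397.5
Sxy = Σxy − (Σx)(Σy)/n = 475559.7 − 452439.1 = 23120.6
b = Sxy/Sxx = 23120.6/1397.5 = 16.544258
a = ȳ − b·x̄ = 925.233333 − 16.544258·81.5 = -423.123661
ŷ(50) = a + b·50 = -423.123661 + 16.544258·50 = 404.089219

404.089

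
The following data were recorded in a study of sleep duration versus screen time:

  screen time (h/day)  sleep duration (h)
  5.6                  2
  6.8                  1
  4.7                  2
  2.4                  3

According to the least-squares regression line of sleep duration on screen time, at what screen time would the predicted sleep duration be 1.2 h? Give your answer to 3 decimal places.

n = 4, Σx = 19.5, Σy = 8, Σxy = 34.6, Σx² = 105.45
Sxx = Σx² − (Σx)²/n = 105.45 − 95.0625 = 10.3875
Sxy = Σxy − (Σx)(Σy)/n = 34.6 − 39 = -4.4
b = Sxy/Sxx = -4.4/10.3875 = -0.423586
a = ȳ − b·x̄ = 2 − (-0.423586)·4.875 = 4.064982
Set a + b·x = 1.2: x = (1.2 − 4.064982) / (-0.423586) = 6.763636

6.764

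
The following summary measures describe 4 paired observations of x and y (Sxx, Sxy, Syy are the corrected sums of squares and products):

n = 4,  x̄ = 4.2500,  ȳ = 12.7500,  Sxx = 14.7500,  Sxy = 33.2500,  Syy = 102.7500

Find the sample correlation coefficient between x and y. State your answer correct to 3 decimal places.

0.854

r = Sxy/√(Sxx·Syy) = 33.25/√(1515.5625) = 33.25/38.930226 = 0.854092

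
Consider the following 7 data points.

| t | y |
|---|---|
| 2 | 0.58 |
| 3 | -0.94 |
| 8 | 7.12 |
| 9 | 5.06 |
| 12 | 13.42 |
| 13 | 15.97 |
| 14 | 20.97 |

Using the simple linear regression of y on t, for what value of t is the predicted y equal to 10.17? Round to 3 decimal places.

n = 7, Σx = 61, Σy = 62.18, Σxy = 763.07, Σx² = 667
Sxx = Σx² − (Σx)²/n = 667 − 531.571429 = 135.428571
Sxy = Σxy − (Σx)(Σy)/n = 763.07 − 541.854286 = 221.215714
b = Sxy/Sxx = 221.215714/135.428571 = 1.633449
a = ȳ − b·x̄ = 8.882857 − 1.633449·8.714286 = -5.351487
Set a + b·x = 10.17: x = (10.17 − (-5.351487)) / 1.633449 = 9.502276

9.502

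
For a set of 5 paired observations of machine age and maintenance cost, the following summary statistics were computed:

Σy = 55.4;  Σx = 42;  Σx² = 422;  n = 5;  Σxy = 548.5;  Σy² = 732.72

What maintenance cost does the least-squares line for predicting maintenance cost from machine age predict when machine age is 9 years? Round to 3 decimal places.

11.801

Sxx = Σx² − (Σx)²/n = 422 − 352.8 = 69.2
Sxy = Σxy − (Σx)(Σy)/n = 548.5 − 465.36 = 83.14
b = Sxy/Sxx = 83.14/69.2 = 1.201445
a = ȳ − b·x̄ = 11.08 − 1.201445·8.4 = 0.987861
ŷ(9) = a + b·9 = 0.987861 + 1.201445·9 = 11.800867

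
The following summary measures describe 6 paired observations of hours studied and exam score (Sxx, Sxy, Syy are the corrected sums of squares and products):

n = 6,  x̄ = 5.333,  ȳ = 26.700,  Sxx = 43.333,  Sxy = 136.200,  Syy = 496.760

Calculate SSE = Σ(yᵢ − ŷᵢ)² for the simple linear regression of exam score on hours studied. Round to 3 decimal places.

68.670

b = Sxy/Sxx = 136.2/43.333 = 3.143101
SSE = Syy − b·Sxy = 496.76 − 3.143101·136.2 = 68.669630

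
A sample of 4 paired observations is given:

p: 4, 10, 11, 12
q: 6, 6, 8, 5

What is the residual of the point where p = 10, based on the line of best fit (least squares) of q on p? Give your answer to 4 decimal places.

-0.2645

n = 4, Σx = 37, Σy = 25, Σxy = 232, Σx² = 381
Sxx = Σx² − (Σx)²/n = 381 − 342.25 = 38.75
Sxy = Σxy − (Σx)(Σy)/n = 232 − 231.25 = 0.75
b = Sxy/Sxx = 0.75/38.75 = 0.019355
a = ȳ − b·x̄ = 6.25 − 0.019355·9.25 = 6.070968
ŷ(10) = 6.070968 + 0.019355·10 = 6.264516
residual = y − ŷ = 6 − 6.264516 = -0.264516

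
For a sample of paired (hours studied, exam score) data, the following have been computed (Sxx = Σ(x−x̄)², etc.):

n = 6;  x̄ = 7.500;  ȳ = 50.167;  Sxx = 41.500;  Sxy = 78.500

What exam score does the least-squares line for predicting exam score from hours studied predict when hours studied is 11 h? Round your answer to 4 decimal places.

b = Sxy/Sxx = 78.5/41.5 = 1.891566
a = ȳ − b·x̄ = 50.167 − 1.891566·7.5 = 35.980253
ŷ(11) = a + b·11 = 35.980253 + 1.891566·11 = 56.787482

56.7875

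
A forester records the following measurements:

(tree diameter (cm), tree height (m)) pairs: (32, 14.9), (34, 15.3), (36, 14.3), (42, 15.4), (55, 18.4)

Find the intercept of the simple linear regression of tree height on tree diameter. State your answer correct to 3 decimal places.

9.397

n = 5, Σx = 199, Σy = 78.3, Σxy = 3170.6, Σx² = 8265
Sxx = Σx² − (Σx)²/n = 8265 − 7920.2 = 344.8
Sxy = Σxy − (Σx)(Σy)/n = 3170.6 − 3116.34 = 54.26
b = Sxy/Sxx = 54.26/344.8 = 0.157367
a = ȳ − b·x̄ = 15.66 − 0.157367·39.8 = 9.396810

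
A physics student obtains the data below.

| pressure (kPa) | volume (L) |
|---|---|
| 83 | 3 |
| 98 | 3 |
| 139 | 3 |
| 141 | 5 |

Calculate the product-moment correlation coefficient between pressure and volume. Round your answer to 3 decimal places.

0.587

n = 4, Σx = 461, Σy = 14, Σxy = 1665, Σx² = 55695, Σy² = 52
Sxx = Σx² − (Σx)²/n = 55695 − 53130.25 = 2564.75
Sxy = Σxy − (Σx)(Σy)/n = 1665 − 1613.5 = 51.5
Syy = Σy² − (Σy)²/n = 52 − 49 = 3
r = Sxy/√(Sxx·Syy) = 51.5/√(7694.25) = 51.5/87.716874 = 0.587116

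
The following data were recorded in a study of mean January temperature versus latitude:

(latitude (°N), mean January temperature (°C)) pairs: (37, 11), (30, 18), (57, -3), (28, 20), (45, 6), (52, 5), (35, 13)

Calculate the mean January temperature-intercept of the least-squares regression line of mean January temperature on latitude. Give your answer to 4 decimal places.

n = 7, Σx = 284, Σy = 70, Σxy = 2321, Σx² = 12256
Sxx = Σx² − (Σx)²/n = 12256 − 11522.285714 = 733.714286
Sxy = Σxy − (Σx)(Σy)/n = 2321 − 2840 = -519
b = Sxy/Sxx = -519/733.714286 = -0.707360
a = ȳ − b·x̄ = 10 − (-0.707360)·40.571429 = 38.698598

38.6986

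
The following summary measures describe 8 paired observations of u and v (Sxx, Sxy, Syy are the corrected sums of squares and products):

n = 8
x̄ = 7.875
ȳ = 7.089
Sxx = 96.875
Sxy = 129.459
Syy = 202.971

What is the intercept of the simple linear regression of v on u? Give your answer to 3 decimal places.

-3.435

b = Sxy/Sxx = 129.459/96.875 = 1.336351
a = ȳ − b·x̄ = 7.089 − 1.336351·7.875 = -3.434764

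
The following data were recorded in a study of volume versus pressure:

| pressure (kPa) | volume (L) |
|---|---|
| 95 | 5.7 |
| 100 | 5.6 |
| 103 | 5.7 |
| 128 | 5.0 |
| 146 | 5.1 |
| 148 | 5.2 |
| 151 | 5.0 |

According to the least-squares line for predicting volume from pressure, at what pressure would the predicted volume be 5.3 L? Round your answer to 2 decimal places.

126.84

n = 7, Σx = 871, Σy = 37.3, Σxy = 4597.8, Σx² = 112039
Sxx = Σx² − (Σx)²/n = 112039 − 108377.285714 = 3661.714286
Sxy = Σxy − (Σx)(Σy)/n = 4597.8 − 4641.185714 = -43.385714
b = Sxy/Sxx = -43.385714/3661.714286 = -0.011848
a = ȳ − b·x̄ = 5.328571 − (-0.011848)·124.428571 = 6.802860
Set a + b·x = 5.3: x = (5.3 − 6.802860) / (-0.011848) = 126.839974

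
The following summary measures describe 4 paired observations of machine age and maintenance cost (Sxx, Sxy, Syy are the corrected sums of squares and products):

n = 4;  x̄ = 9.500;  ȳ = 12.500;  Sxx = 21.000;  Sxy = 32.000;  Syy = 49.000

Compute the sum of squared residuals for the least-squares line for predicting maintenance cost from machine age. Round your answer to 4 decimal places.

0.2381

b = Sxy/Sxx = 32/21 = 1.523810
SSE = Syy − b·Sxy = 49 − 1.523810·32 = 0.238095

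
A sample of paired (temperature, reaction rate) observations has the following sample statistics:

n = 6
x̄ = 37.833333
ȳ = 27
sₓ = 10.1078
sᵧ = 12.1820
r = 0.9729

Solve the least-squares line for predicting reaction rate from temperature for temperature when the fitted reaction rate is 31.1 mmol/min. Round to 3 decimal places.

b = r · sᵧ/sₓ = 0.9729 · 12.182/10.1078 = 1.172547
a = ȳ − b·x̄ = 27 − 1.172547·37.833333 = -17.361351
Set a + b·x = 31.1: x = (31.1 − (-17.361351)) / 1.172547 = 41.329995

41.330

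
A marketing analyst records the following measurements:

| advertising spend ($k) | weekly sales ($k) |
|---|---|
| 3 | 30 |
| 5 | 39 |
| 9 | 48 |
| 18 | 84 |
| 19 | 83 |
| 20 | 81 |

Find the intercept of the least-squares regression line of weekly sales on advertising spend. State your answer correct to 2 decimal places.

n = 6, Σx = 74, Σy = 365, Σxy = 5426, Σx² = 1200
Sxx = Σx² − (Σx)²/n = 1200 − 912.666667 = 287.333333
Sxy = Σxy − (Σx)(Σy)/n = 5426 − 4501.666667 = 924.333333
b = Sxy/Sxx = 924.333333/287.333333 = 3.216937
a = ȳ − b·x̄ = 60.833333 − 3.216937·12.333333 = 21.157773

21.16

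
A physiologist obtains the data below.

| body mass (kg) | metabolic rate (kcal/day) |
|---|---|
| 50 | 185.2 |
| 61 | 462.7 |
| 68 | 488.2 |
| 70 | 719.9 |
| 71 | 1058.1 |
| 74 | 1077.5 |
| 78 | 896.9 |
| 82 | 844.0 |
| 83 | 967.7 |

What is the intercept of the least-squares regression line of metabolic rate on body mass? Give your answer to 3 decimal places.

-972.843

n = 9, Σx = 637, Σy = 6700.2, Σxy = 495420.7, Σx² = 45959
Sxx = Σx² − (Σx)²/n = 45959 − 45085.444444 = 873.555556
Sxy = Σxy − (Σx)(Σy)/n = 495420.7 − 474225.266667 = 21195.433333
b = Sxy/Sxx = 21195.433333/873.555556 = 24.263406
a = ȳ − b·x̄ = 744.466667 − 24.263406·70.777778 = -972.843310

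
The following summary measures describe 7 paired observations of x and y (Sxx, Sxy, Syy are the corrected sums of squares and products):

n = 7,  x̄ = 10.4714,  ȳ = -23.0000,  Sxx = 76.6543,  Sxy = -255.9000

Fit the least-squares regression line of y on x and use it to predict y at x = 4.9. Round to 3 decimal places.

b = Sxy/Sxx = -255.9/76.6543 = -3.338365
a = ȳ − b·x̄ = -23 − (-3.338365)·10.4714 = 11.957351
ŷ(4.9) = a + b·4.9 = 11.957351 + (-3.338365)·4.9 = -4.400636

-4.401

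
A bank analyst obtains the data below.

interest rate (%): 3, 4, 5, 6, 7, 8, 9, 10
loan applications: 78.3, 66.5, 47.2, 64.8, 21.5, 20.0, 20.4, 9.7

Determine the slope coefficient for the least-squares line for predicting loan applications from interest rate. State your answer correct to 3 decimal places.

n = 8, Σx = 52, Σy = 328.4, Σxy = 1716.8, Σx² = 380
Sxx = Σx² − (Σx)²/n = 380 − 338 = 42
Sxy = Σxy − (Σx)(Σy)/n = 1716.8 − 2134.6 = -417.8
b = Sxy/Sxx = -417.8/42 = -9.947619

-9.948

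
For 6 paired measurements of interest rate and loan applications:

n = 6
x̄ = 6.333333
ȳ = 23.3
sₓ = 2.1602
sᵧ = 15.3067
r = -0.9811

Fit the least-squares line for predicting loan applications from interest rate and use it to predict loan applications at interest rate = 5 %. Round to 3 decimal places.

32.569

b = r · sᵧ/sₓ = -0.9811 · 15.3067/2.1602 = -6.951858
a = ȳ − b·x̄ = 23.3 − (-6.951858)·6.333333 = 67.328431
ŷ(5) = a + b·5 = 67.328431 + (-6.951858)·5 = 32.569142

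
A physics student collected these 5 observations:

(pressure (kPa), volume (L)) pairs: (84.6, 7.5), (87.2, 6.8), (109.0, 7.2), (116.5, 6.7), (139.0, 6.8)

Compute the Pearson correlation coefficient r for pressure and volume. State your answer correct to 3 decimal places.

n = 5, Σx = 536.3, Σy = 35, Σxy = 3738.01, Σx² = 59535.25, Σy² = 245.46
Sxx = Σx² − (Σx)²/n = 59535.25 − 57523.538 = 2011.712
Sxy = Σxy − (Σx)(Σy)/n = 3738.01 − 3754.1 = -16.09
Syy = Σy² − (Σy)²/n = 245.46 − 245 = 0.46
r = Sxy/√(Sxx·Syy) = -16.09/√(925.38752) = -16.09/30.420183 = -0.528925

-0.529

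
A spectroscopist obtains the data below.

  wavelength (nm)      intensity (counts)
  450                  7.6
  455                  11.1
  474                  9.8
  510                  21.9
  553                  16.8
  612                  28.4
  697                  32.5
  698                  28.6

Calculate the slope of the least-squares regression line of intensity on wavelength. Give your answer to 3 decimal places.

n = 8, Σx = 4449, Σy = 156.7, Σxy = 93571.2, Σx² = 2547667
Sxx = Σx² − (Σx)²/n = 2547667 − 2474200.125 = 73466.875
Sxy = Σxy − (Σx)(Σy)/n = 93571.2 − 87144.7875 = 6426.4125
b = Sxy/Sxx = 6426.4125/73466.875 = 0.087474

0.087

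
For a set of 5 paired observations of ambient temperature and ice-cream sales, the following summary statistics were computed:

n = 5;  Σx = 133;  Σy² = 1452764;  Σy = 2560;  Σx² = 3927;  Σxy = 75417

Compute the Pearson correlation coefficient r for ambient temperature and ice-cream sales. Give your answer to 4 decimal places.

Sxx = Σx² − (Σx)²/n = 3927 − 3537.8 = 389.2
Sxy = Σxy − (Σx)(Σy)/n = 75417 − 68096 = 7321
Syy = Σy² − (Σy)²/n = 1452764 − 1310720 = 142044
r = Sxy/√(Sxx·Syy) = 7321/√(55283524.8) = 7321/7435.289154 = 0.984629

0.9846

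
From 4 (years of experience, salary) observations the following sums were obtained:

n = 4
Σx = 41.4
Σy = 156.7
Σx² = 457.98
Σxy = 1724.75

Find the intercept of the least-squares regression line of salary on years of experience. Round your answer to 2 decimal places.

3.06

Sxx = Σx² − (Σx)²/n = 457.98 − 428.49 = 29.49
Sxy = Σxy − (Σx)(Σy)/n = 1724.75 − 1621.845 = 102.905
b = Sxy/Sxx = 102.905/29.49 = 3.489488
a = ȳ − b·x̄ = 39.175 − 3.489488·10.35 = 3.058800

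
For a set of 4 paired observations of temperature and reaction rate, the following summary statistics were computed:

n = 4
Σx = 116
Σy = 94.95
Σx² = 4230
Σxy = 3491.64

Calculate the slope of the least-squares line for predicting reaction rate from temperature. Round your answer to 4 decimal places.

0.8523

Sxx = Σx² − (Σx)²/n = 4230 − 3364 = 866
Sxy = Σxy − (Σx)(Σy)/n = 3491.64 − 2753.55 = 738.09
b = Sxy/Sxx = 738.09/866 = 0.852298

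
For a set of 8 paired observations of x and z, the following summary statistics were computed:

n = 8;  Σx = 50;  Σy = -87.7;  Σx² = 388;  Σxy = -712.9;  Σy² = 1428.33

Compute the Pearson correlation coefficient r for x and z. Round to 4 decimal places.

-0.8776

Sxx = Σx² − (Σx)²/n = 388 − 312.5 = 75.5
Sxy = Σxy − (Σx)(Σy)/n = -712.9 − (-548.125) = -164.775
Syy = Σy² − (Σy)²/n = 1428.33 − 961.41125 = 466.91875
r = Sxy/√(Sxx·Syy) = -164.775/√(35252.365625) = -164.775/187.756133 = -0.877601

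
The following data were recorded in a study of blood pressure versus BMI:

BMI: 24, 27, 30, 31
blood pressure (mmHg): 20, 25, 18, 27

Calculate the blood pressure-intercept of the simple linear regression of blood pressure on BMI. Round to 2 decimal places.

n = 4, Σx = 112, Σy = 90, Σxy = 2532, Σx² = 3166
Sxx = Σx² − (Σx)²/n = 3166 − 3136 = 30
Sxy = Σxy − (Σx)(Σy)/n = 2532 − 2520 = 12
b = Sxy/Sxx = 12/30 = 0.4
a = ȳ − b·x̄ = 22.5 − 0.4·28 = 11.3

11.30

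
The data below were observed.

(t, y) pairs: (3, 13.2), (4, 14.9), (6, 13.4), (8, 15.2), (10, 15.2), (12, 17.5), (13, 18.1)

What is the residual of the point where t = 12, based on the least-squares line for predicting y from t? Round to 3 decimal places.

n = 7, Σx = 56, Σy = 107.5, Σxy = 898.5, Σx² = 538
Sxx = Σx² − (Σx)²/n = 538 − 448 = 90
Sxy = Σxy − (Σx)(Σy)/n = 898.5 − 860 = 38.5
b = Sxy/Sxx = 38.5/90 = 0.427778
a = ȳ − b·x̄ = 15.357143 − 0.427778·8 = 11.934921
ŷ(12) = 11.934921 + 0.427778·12 = 17.068254
residual = y − ŷ = 17.5 − 17.068254 = 0.431746

0.432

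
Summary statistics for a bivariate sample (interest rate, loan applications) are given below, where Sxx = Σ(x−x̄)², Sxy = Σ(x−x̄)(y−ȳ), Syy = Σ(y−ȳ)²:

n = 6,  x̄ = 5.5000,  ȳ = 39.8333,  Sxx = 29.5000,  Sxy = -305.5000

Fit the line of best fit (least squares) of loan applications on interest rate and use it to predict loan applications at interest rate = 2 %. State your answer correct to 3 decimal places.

b = Sxy/Sxx = -305.5/29.5 = -10.355932
a = ȳ − b·x̄ = 39.8333 − (-10.355932)·5.5 = 96.790927
ŷ(2) = a + b·2 = 96.790927 + (-10.355932)·2 = 76.079063

76.079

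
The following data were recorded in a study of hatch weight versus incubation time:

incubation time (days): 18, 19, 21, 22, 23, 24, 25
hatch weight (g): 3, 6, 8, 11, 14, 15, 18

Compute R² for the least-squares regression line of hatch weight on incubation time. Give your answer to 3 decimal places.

n = 7, Σx = 152, Σy = 75, Σxy = 1710, Σx² = 3340, Σy² = 975
Sxx = Σx² − (Σx)²/n = 3340 − 3300.571429 = 39.428571
Sxy = Σxy − (Σx)(Σy)/n = 1710 − 1628.571429 = 81.428571
Syy = Σy² − (Σy)²/n = 975 − 803.571429 = 171.428571
R² = Sxy²/(Sxx·Syy) = (81.428571)²/(39.428571·171.428571) = 0.980978

0.981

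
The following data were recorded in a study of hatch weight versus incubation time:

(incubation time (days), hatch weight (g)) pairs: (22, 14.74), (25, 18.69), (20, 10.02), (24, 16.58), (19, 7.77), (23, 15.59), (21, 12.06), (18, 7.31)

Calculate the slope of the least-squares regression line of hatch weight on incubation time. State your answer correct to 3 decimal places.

1.704

n = 8, Σx = 172, Σy = 102.76, Σxy = 2280.89, Σx² = 3740
Sxx = Σx² − (Σx)²/n = 3740 − 3698 = 42
Sxy = Σxy − (Σx)(Σy)/n = 2280.89 − 2209.34 = 71.55
b = Sxy/Sxx = 71.55/42 = 1.703571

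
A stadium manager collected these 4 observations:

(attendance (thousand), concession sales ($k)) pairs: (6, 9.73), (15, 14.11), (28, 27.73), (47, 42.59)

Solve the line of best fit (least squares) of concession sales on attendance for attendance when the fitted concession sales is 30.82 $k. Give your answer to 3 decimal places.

n = 4, Σx = 96, Σy = 94.16, Σxy = 3048.2, Σx² = 3254
Sxx = Σx² − (Σx)²/n = 3254 − 2304 = 950
Sxy = Σxy − (Σx)(Σy)/n = 3048.2 − 2259.84 = 788.36
b = Sxy/Sxx = 788.36/950 = 0.829853
a = ȳ − b·x̄ = 23.54 − 0.829853·24 = 3.623537
Set a + b·x = 30.82: x = (30.82 − 3.623537) / 0.829853 = 32.772642

32.773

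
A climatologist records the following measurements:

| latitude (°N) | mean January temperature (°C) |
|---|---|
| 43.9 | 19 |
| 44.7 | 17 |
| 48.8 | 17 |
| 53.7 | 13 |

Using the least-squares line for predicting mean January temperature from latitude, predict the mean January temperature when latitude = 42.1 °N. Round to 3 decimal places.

19.444

n = 4, Σx = 191.1, Σy = 66, Σxy = 3121.7, Σx² = 9190.43
Sxx = Σx² − (Σx)²/n = 9190.43 − 9129.8025 = 60.6275
Sxy = Σxy − (Σx)(Σy)/n = 3121.7 − 3153.15 = -31.45
b = Sxy/Sxx = -31.45/60.6275 = -0.518741
a = ȳ − b·x̄ = 16.5 − (-0.518741)·47.775 = 41.282875
ŷ(42.1) = a + b·42.1 = 41.282875 + (-0.518741)·42.1 = 19.443858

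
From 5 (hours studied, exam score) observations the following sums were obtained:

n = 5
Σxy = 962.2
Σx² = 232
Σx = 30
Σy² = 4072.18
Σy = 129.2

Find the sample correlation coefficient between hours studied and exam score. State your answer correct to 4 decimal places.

Sxx = Σx² − (Σx)²/n = 232 − 180 = 52
Sxy = Σxy − (Σx)(Σy)/n = 962.2 − 775.2 = 187
Syy = Σy² − (Σy)²/n = 4072.18 − 3338.528 = 733.652
r = Sxy/√(Sxx·Syy) = 187/√(38149.904) = 187/195.320004 = 0.957403

0.9574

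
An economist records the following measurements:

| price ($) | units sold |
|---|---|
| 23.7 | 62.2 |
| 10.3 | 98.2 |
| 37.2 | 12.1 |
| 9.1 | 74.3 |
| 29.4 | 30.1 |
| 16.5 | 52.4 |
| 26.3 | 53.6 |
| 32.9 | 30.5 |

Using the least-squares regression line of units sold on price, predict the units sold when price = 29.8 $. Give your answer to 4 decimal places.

n = 8, Σx = 185.4, Σy = 413.4, Σxy = 7774.52, Σx² = 5045.14
Sxx = Σx² − (Σx)²/n = 5045.14 − 4296.645 = 748.495
Sxy = Σxy − (Σx)(Σy)/n = 7774.52 − 9580.545 = -1806.025
b = Sxy/Sxx = -1806.025/748.495 = -2.412875
a = ȳ − b·x̄ = 51.675 − (-2.412875)·23.175 = 107.593382
ŷ(29.8) = a + b·29.8 = 107.593382 + (-2.412875)·29.8 = 35.689702

35.6897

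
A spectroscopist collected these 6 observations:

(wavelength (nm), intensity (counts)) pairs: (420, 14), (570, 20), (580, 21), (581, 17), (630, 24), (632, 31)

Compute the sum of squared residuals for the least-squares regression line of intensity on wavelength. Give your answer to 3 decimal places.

66.538

n = 6, Σx = 3413, Σy = 127, Σxy = 74049, Σx² = 1971585, Σy² = 2863
Sxx = Σx² − (Σx)²/n = 1971585 − 1941428.166667 = 30156.833333
Sxy = Σxy − (Σx)(Σy)/n = 74049 − 72241.833333 = 1807.166667
Syy = Σy² − (Σy)²/n = 2863 − 2688.166667 = 174.833333
b = Sxy/Sxx = 1807.166667/30156.833333 = 0.059926
SSE = Syy − b·Sxy = 174.833333 − 0.059926·1807.166667 = 66.537766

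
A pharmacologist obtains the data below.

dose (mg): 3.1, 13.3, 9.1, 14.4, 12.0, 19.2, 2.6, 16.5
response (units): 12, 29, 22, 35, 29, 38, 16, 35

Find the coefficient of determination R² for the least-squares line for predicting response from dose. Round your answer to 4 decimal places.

n = 8, Σx = 90.2, Σy = 216, Σxy = 2823.8, Σx² = 1268.32, Σy² = 6460
Sxx = Σx² − (Σx)²/n = 1268.32 − 1017.005 = 251.315
Sxy = Σxy − (Σx)(Σy)/n = 2823.8 − 2435.4 = 388.4
Syy = Σy² − (Σy)²/n = 6460 − 5832 = 628
R² = Sxy²/(Sxx·Syy) = (388.4)²/(251.315·628) = 0.955829

0.9558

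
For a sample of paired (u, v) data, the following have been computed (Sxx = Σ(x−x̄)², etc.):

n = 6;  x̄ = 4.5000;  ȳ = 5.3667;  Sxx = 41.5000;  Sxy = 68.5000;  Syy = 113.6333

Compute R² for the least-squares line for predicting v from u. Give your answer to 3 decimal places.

R² = Sxy²/(Sxx·Syy) = (68.5)²/(41.5·113.6333) = 0.995010

0.995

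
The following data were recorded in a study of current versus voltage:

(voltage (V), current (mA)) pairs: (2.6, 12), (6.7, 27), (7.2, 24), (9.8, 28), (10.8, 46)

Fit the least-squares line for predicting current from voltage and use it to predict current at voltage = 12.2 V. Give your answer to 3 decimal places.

n = 5, Σx = 37.1, Σy = 137, Σxy = 1156.1, Σx² = 316.17
Sxx = Σx² − (Σx)²/n = 316.17 − 275.282 = 40.888
Sxy = Σxy − (Σx)(Σy)/n = 1156.1 − 1016.54 = 139.56
b = Sxy/Sxx = 139.56/40.888 = 3.413226
a = ȳ − b·x̄ = 27.4 − 3.413226·7.42 = 2.073860
ŷ(12.2) = a + b·12.2 = 2.073860 + 3.413226·12.2 = 43.715222

43.715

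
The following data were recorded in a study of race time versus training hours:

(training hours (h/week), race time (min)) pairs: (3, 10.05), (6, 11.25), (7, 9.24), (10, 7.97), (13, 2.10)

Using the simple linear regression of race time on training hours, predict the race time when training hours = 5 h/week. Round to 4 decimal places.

n = 5, Σx = 39, Σy = 40.61, Σxy = 269.33, Σx² = 363
Sxx = Σx² − (Σx)²/n = 363 − 304.2 = 58.8
Sxy = Σxy − (Σx)(Σy)/n = 269.33 − 316.758 = -47.428
b = Sxy/Sxx = -47.428/58.8 = -0.806599
a = ȳ − b·x̄ = 8.122 − (-0.806599)·7.8 = 14.413469
ŷ(5) = a + b·5 = 14.413469 + (-0.806599)·5 = 10.380476

10.3805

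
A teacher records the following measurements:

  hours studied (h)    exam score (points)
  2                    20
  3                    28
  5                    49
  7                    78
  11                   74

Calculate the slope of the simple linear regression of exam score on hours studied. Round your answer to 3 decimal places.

n = 5, Σx = 28, Σy = 249, Σxy = 1729, Σx² = 208
Sxx = Σx² − (Σx)²/n = 208 − 156.8 = 51.2
Sxy = Σxy − (Σx)(Σy)/n = 1729 − 1394.4 = 334.6
b = Sxy/Sxx = 334.6/51.2 = 6.535156

6.535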